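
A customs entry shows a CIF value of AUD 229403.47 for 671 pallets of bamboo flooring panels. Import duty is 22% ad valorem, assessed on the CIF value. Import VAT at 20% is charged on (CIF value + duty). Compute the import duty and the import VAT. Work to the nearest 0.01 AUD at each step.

Import duty: AUD 50468.76; import VAT: AUD 55974.45

Import duty = 229403.47 × 22% = 50468.76
VAT base = CIF + duty = 229403.47 + 50468.76 = 279872.23
Import VAT = 279872.23 × 20% = 55974.45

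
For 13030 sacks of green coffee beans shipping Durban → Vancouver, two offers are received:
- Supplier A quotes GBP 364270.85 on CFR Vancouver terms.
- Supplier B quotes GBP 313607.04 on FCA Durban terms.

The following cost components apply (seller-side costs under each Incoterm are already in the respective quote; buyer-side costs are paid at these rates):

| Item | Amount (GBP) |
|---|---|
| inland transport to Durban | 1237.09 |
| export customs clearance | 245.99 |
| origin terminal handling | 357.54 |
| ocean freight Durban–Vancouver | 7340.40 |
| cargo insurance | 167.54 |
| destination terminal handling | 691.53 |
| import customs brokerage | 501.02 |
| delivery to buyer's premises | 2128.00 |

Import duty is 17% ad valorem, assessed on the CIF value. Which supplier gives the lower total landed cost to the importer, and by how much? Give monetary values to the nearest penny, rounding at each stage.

Supplier B is cheaper by GBP 50270.07

Supplier A (CFR):
CIF value = CFR price + insurance = 364270.85 + 167.54 = 364438.39
Import duty = 364438.39 × 17% = 61954.53
Buyer bears (A): 167.54 + 691.53 + 501.02 + 2128.00 = 3488.09
Landed cost (A) = invoice 364270.85 + 3488.09 + duty 61954.53 = 429713.47
Supplier B (FCA):
CIF value = FCA price + origin terminal + freight + insurance = 313607.04 + 357.54 + 7340.40 + 167.54 = 321472.52
Import duty = 321472.52 × 17% = 54650.33
Buyer bears (B): 357.54 + 7340.40 + 167.54 + 691.53 + 501.02 + 2128.00 = 11186.03
Landed cost (B) = invoice 313607.04 + 11186.03 + duty 54650.33 = 379443.40
Difference = |429713.47 − 379443.40| = 50270.07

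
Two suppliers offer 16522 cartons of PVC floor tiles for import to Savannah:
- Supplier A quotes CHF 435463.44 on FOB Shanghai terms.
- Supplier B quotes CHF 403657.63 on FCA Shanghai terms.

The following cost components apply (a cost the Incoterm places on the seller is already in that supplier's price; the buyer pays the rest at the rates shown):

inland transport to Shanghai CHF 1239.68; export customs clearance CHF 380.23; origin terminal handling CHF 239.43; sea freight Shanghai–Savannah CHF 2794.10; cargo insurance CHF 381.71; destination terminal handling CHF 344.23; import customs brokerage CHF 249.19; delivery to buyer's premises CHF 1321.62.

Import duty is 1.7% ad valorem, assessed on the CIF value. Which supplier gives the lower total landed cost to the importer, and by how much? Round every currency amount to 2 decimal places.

Supplier A (FOB):
CIF value = FOB price + freight + insurance = 435463.44 + 2794.10 + 381.71 = 438639.25
Import duty = 438639.25 × 1.7% = 7456.87
Buyer bears (A): 2794.10 + 381.71 + 344.23 + 249.19 + 1321.62 = 5090.85
Landed cost (A) = invoice 435463.44 + 5090.85 + duty 7456.87 = 448011.16
Supplier B (FCA):
CIF value = FCA price + origin terminal + freight + insurance = 403657.63 + 239.43 + 2794.10 + 381.71 = 407072.87
Import duty = 407072.87 × 1.7% = 6920.24
Buyer bears (B): 239.43 + 2794.10 + 381.71 + 344.23 + 249.19 + 1321.62 = 5330.28
Landed cost (B) = invoice 403657.63 + 5330.28 + duty 6920.24 = 415908.15
Difference = |448011.16 − 415908.15| = 32103.01

Supplier B is cheaper by CHF 32103.01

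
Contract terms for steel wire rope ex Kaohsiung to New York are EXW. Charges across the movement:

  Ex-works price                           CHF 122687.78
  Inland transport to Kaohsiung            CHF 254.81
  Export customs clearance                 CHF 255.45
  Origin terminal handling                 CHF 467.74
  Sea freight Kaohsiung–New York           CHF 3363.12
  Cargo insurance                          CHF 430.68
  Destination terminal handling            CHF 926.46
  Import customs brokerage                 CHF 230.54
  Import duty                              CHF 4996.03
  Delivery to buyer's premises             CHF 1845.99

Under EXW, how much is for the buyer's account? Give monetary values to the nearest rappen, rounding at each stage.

Buyer's account: CHF 12770.82

EXW: the seller makes goods available at their premises; the buyer bears all onward costs.
Seller's account: goods 122687.78 = 122687.78
Buyer's account: inland to port 254.81 + export clearance 255.45 + origin terminal 467.74 + freight 3363.12 + insurance 430.68 + destination terminal 926.46 + brokerage 230.54 + duty 4996.03 + delivery 1845.99 = 12770.82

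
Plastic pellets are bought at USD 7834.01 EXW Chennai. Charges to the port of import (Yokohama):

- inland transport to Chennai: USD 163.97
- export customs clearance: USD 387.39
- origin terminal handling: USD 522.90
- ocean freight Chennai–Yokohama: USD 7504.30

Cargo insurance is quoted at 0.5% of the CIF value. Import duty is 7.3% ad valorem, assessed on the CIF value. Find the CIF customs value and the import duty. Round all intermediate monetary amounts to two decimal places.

CIF value: USD 16495.05; import duty: USD 1204.14

Let C be the CIF value. C = EXW price + pre-shipment costs + freight + 0.5% × C
C − 0.5% × C = 7834.01 + 163.97 + 387.39 + 522.90 + 7504.30
0.995 × C = 16412.57
C = 16412.57 / 0.995 = 16495.05
Insurance premium = 0.5% × 16495.05 = 82.48
Import duty = 16495.05 × 7.3% = 1204.14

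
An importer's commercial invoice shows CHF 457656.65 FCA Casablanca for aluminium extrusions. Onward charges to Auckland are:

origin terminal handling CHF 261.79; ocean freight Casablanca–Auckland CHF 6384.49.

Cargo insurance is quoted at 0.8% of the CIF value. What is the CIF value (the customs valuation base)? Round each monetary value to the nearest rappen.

CIF value: CHF 468047.31

Let C be the CIF value. C = FCA price + pre-shipment costs + freight + 0.8% × C
C − 0.8% × C = 457656.65 + 261.79 + 6384.49
0.992 × C = 464302.93
C = 464302.93 / 0.992 = 468047.31
Insurance premium = 0.8% × 468047.31 = 3744.38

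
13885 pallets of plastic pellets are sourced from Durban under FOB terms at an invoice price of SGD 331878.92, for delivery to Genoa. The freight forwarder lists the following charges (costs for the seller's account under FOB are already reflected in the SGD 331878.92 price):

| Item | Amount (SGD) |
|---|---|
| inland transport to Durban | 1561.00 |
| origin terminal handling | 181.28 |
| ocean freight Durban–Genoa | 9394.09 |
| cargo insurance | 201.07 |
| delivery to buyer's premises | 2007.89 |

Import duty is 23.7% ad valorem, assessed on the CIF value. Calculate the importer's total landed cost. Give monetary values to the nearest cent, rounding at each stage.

Total landed cost: SGD 424411.33

FOB: the seller bears costs until goods are on board at the origin port; the buyer bears freight, insurance and all costs thereafter.
Already in the invoice (seller's account under FOB): inland to port, origin terminal — exclude.
CIF value = FOB price + freight + insurance = 331878.92 + 9394.09 + 201.07 = 341474.08
Import duty = 341474.08 × 23.7% = 80929.36
Buyer bears: freight 9394.09 + insurance 201.07 + delivery 2007.89 + duty 80929.36 = 92532.41
Landed cost = invoice 331878.92 + 92532.41 = 424411.33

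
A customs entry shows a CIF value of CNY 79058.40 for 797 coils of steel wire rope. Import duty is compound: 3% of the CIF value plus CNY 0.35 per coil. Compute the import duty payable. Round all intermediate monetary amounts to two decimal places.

Import duty: CNY 2650.70

Ad valorem component: 79058.40 × 3% = 2371.75
Specific component: 797 × 0.35 = 278.95
Import duty = 2371.75 + 278.95 = 2650.70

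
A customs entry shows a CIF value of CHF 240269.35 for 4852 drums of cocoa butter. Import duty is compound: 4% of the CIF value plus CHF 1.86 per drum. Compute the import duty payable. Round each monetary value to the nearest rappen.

Ad valorem component: 240269.35 × 4% = 9610.77
Specific component: 4852 × 1.86 = 9024.72
Import duty = 9610.77 + 9024.72 = 18635.49

Import duty: CHF 18635.49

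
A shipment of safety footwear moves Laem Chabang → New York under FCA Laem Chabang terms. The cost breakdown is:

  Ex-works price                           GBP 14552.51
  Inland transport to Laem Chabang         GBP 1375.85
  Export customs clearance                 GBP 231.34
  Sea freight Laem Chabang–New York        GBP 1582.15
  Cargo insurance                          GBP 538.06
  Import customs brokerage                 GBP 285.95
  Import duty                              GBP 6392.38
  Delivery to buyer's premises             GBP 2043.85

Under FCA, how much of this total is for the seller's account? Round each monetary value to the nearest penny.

FCA: the seller delivers export-cleared goods to the carrier; the buyer bears costs from that point.
Seller's account: goods 14552.51 + inland to port 1375.85 + export clearance 231.34 = 16159.70
Buyer's account: freight 1582.15 + insurance 538.06 + brokerage 285.95 + duty 6392.38 + delivery 2043.85 = 10842.39

Seller's account: GBP 16159.70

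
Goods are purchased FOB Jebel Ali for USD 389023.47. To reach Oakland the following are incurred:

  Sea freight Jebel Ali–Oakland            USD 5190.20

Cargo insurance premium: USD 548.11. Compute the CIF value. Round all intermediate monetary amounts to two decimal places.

CIF value: USD 394761.78

CIF = FOB price + freight + insurance
CIF = 389023.47 + 5190.20 + 548.11 = 394761.78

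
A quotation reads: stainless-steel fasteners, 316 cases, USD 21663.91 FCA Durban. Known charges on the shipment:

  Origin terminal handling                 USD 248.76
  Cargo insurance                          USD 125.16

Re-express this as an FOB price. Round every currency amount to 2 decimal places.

Not relevant to the conversion: insurance — on the buyer under both terms; not part of either seller's price.
From FCA to FOB, the seller additionally bears: origin terminal.
FOB price = 21663.91 + 248.76 = 21912.67

FOB price: USD 21912.67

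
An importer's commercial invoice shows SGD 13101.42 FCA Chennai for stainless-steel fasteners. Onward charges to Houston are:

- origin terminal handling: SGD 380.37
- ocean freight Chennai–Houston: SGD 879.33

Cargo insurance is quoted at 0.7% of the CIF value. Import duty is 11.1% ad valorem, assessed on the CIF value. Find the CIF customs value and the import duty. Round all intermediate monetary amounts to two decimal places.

Let C be the CIF value. C = FCA price + pre-shipment costs + freight + 0.7% × C
C − 0.7% × C = 13101.42 + 380.37 + 879.33
0.993 × C = 14361.12
C = 14361.12 / 0.993 = 14462.36
Insurance premium = 0.7% × 14462.36 = 101.24
Import duty = 14462.36 × 11.1% = 1605.32

CIF value: SGD 14462.36; import duty: SGD 1605.32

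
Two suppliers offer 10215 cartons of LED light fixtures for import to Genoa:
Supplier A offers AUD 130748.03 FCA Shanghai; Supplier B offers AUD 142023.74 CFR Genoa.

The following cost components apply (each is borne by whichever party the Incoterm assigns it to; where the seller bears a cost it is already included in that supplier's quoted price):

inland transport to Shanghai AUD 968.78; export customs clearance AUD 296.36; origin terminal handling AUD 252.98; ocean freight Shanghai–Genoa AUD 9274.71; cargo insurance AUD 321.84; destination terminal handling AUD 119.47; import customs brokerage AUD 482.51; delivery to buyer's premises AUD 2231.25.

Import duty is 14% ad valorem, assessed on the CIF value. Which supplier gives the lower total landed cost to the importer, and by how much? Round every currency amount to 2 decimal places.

Supplier A is cheaper by AUD 1992.74

Supplier A (FCA):
CIF value = FCA price + origin terminal + freight + insurance = 130748.03 + 252.98 + 9274.71 + 321.84 = 140597.56
Import duty = 140597.56 × 14% = 19683.66
Buyer bears (A): 252.98 + 9274.71 + 321.84 + 119.47 + 482.51 + 2231.25 = 12682.76
Landed cost (A) = invoice 130748.03 + 12682.76 + duty 19683.66 = 163114.45
Supplier B (CFR):
CIF value = CFR price + insurance = 142023.74 + 321.84 = 142345.58
Import duty = 142345.58 × 14% = 19928.38
Buyer bears (B): 321.84 + 119.47 + 482.51 + 2231.25 = 3155.07
Landed cost (B) = invoice 142023.74 + 3155.07 + duty 19928.38 = 165107.19
Difference = |163114.45 − 165107.19| = 1992.74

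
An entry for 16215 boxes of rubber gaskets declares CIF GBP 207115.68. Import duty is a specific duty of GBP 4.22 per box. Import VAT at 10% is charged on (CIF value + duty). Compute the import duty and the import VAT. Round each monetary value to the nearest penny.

Import duty: GBP 68427.30; import VAT: GBP 27554.30

Import duty = 16215 × 4.22 = 68427.30
VAT base = CIF + duty = 207115.68 + 68427.30 = 275542.98
Import VAT = 275542.98 × 10% = 27554.30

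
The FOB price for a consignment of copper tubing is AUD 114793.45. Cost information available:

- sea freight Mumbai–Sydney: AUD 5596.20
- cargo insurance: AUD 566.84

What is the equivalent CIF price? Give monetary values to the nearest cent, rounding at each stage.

CIF price: AUD 120956.49

From FOB to CIF, the seller additionally bears: freight, insurance.
CIF price = 114793.45 + 5596.20 + 566.84 = 120956.49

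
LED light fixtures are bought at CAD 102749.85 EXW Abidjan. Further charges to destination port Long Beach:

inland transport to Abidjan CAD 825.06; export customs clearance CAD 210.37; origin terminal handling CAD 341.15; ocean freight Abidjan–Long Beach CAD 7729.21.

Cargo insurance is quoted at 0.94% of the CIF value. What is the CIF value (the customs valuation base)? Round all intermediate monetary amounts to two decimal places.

CIF value: CAD 112917.06

Let C be the CIF value. C = EXW price + pre-shipment costs + freight + 0.94% × C
C − 0.94% × C = 102749.85 + 825.06 + 210.37 + 341.15 + 7729.21
0.9906 × C = 111855.64
C = 111855.64 / 0.9906 = 112917.06
Insurance premium = 0.94% × 112917.06 = 1061.42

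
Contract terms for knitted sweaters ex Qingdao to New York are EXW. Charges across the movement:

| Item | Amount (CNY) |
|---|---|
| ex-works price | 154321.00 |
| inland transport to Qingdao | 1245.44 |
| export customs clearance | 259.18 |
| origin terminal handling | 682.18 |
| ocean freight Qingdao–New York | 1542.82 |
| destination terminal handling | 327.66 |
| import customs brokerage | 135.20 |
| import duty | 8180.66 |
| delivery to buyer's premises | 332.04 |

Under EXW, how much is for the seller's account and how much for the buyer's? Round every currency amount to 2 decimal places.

EXW: the seller makes goods available at their premises; the buyer bears all onward costs.
Seller's account: goods 154321.00 = 154321.00
Buyer's account: inland to port 1245.44 + export clearance 259.18 + origin terminal 682.18 + freight 1542.82 + destination terminal 327.66 + brokerage 135.20 + duty 8180.66 + delivery 332.04 = 12705.18

Seller: CNY 154321.00; buyer: CNY 12705.18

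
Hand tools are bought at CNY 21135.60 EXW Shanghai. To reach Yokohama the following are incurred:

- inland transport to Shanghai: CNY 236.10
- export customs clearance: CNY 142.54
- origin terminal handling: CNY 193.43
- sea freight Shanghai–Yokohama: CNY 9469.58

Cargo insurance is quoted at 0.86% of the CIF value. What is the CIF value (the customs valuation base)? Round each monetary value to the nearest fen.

CIF value: CNY 31447.70

Let C be the CIF value. C = EXW price + pre-shipment costs + freight + 0.86% × C
C − 0.86% × C = 21135.60 + 236.10 + 142.54 + 193.43 + 9469.58
0.9914 × C = 31177.25
C = 31177.25 / 0.9914 = 31447.70
Insurance premium = 0.86% × 31447.70 = 270.45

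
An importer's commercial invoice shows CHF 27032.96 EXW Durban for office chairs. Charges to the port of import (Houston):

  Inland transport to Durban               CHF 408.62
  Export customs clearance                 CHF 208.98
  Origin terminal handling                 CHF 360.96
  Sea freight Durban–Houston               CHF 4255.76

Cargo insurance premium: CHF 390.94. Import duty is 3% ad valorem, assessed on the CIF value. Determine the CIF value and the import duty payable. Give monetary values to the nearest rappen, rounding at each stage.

CIF value: CHF 32658.22; import duty: CHF 979.75

CIF = EXW price + pre-shipment costs + freight + insurance
CIF = 27032.96 + 408.62 + 208.98 + 360.96 + 4255.76 + 390.94 = 32658.22
Import duty = 32658.22 × 3% = 979.75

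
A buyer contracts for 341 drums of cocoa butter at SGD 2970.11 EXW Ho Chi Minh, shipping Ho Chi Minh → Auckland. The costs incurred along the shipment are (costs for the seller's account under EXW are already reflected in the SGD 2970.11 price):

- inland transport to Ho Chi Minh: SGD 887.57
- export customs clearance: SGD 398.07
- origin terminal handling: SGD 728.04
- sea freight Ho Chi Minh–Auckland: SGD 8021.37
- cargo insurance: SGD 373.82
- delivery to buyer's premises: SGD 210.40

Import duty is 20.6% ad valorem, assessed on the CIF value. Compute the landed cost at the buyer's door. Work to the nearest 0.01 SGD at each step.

EXW: the seller makes goods available at their premises; the buyer bears all onward costs.
CIF value = EXW price + inland to port + export clearance + origin terminal + freight + insurance = 2970.11 + 887.57 + 398.07 + 728.04 + 8021.37 + 373.82 = 13378.98
Import duty = 13378.98 × 20.6% = 2756.07
Buyer bears: inland to port 887.57 + export clearance 398.07 + origin terminal 728.04 + freight 8021.37 + insurance 373.82 + delivery 210.40 + duty 2756.07 = 13375.34
Landed cost = invoice 2970.11 + 13375.34 = 16345.45

Total landed cost: SGD 16345.45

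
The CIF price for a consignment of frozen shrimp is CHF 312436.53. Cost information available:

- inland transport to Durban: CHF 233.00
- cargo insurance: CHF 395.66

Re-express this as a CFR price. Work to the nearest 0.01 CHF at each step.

Not relevant to the conversion: inland to port — on the seller under both CIF and CFR; already in the CIF price and stays in the CFR price.
From CIF to CFR, the seller no longer bears: insurance.
CFR price = 312436.53 − 395.66 = 312040.87

CFR price: CHF 312040.87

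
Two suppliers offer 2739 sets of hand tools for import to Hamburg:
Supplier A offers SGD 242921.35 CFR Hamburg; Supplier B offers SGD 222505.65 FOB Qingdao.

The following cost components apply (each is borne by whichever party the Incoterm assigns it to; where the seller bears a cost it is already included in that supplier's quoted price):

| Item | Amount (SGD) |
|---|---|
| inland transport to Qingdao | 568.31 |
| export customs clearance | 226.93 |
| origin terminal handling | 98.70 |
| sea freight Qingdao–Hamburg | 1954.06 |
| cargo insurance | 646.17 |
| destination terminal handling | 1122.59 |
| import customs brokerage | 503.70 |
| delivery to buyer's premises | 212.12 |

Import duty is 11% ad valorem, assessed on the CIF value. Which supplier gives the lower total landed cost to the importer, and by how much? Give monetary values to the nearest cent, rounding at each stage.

Supplier B is cheaper by SGD 20492.42

Supplier A (CFR):
CIF value = CFR price + insurance = 242921.35 + 646.17 = 243567.52
Import duty = 243567.52 × 11% = 26792.43
Buyer bears (A): 646.17 + 1122.59 + 503.70 + 212.12 = 2484.58
Landed cost (A) = invoice 242921.35 + 2484.58 + duty 26792.43 = 272198.36
Supplier B (FOB):
CIF value = FOB price + freight + insurance = 222505.65 + 1954.06 + 646.17 = 225105.88
Import duty = 225105.88 × 11% = 24761.65
Buyer bears (B): 1954.06 + 646.17 + 1122.59 + 503.70 + 212.12 = 4438.64
Landed cost (B) = invoice 222505.65 + 4438.64 + duty 24761.65 = 251705.94
Difference = |272198.36 − 251705.94| = 20492.42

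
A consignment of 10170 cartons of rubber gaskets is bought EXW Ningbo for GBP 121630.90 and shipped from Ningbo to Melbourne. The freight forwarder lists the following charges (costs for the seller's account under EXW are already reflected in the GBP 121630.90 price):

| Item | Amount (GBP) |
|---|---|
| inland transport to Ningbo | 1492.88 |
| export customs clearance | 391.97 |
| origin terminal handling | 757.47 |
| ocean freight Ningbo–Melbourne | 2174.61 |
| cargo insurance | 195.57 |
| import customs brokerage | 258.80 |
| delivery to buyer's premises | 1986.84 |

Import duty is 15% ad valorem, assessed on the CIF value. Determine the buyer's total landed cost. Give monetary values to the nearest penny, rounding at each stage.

EXW: the seller makes goods available at their premises; the buyer bears all onward costs.
CIF value = EXW price + inland to port + export clearance + origin terminal + freight + insurance = 121630.90 + 1492.88 + 391.97 + 757.47 + 2174.61 + 195.57 = 126643.40
Import duty = 126643.40 × 15% = 18996.51
Buyer bears: inland to port 1492.88 + export clearance 391.97 + origin terminal 757.47 + freight 2174.61 + insurance 195.57 + brokerage 258.80 + delivery 1986.84 + duty 18996.51 = 26254.65
Landed cost = invoice 121630.90 + 26254.65 = 147885.55

Total landed cost: GBP 147885.55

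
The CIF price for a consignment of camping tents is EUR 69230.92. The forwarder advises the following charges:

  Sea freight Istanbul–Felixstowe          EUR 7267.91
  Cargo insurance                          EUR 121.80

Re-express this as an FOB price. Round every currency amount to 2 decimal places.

From CIF to FOB, the seller no longer bears: freight, insurance.
FOB price = 69230.92 − 7267.91 − 121.80 = 61841.21

FOB price: EUR 61841.21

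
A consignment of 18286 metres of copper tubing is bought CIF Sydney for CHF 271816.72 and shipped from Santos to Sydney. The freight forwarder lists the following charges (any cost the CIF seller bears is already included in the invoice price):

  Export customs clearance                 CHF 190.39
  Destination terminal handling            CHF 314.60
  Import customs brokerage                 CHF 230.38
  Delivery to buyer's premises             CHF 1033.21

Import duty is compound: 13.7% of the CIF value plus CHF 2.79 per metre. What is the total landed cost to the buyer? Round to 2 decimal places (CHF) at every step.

Total landed cost: CHF 361651.74

CIF: the seller pays costs through ocean freight and marine insurance to the destination port.
Already in the invoice (seller's account under CIF): export clearance — exclude.
The CIF price already equals the CIF value: 271816.72
Ad valorem component: 271816.72 × 13.7% = 37238.89
Specific component: 18286 × 2.79 = 51017.94
Import duty = 37238.89 + 51017.94 = 88256.83
Buyer bears: destination terminal 314.60 + brokerage 230.38 + delivery 1033.21 + duty 88256.83 = 89835.02
Landed cost = invoice 271816.72 + 89835.02 = 361651.74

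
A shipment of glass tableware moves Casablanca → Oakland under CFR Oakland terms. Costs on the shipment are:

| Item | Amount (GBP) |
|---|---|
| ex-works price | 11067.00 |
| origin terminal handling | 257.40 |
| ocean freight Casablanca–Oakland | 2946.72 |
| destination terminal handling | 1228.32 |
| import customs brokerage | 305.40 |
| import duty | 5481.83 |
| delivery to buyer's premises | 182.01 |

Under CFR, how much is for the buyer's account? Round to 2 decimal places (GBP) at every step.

CFR: the seller pays costs through ocean freight to the destination port, but not insurance.
Seller's account: goods 11067.00 + origin terminal 257.40 + freight 2946.72 = 14271.12
Buyer's account: destination terminal 1228.32 + brokerage 305.40 + duty 5481.83 + delivery 182.01 = 7197.56

Buyer's account: GBP 7197.56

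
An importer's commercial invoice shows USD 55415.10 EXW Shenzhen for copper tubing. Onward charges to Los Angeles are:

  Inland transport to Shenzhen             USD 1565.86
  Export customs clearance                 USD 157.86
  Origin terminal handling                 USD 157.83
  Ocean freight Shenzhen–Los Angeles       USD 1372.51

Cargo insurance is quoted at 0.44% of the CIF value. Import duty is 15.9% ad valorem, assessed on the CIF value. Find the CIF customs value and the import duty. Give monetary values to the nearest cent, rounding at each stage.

Let C be the CIF value. C = EXW price + pre-shipment costs + freight + 0.44% × C
C − 0.44% × C = 55415.10 + 1565.86 + 157.86 + 157.83 + 1372.51
0.9956 × C = 58669.16
C = 58669.16 / 0.9956 = 58928.45
Insurance premium = 0.44% × 58928.45 = 259.29
Import duty = 58928.45 × 15.9% = 9369.62

CIF value: USD 58928.45; import duty: USD 9369.62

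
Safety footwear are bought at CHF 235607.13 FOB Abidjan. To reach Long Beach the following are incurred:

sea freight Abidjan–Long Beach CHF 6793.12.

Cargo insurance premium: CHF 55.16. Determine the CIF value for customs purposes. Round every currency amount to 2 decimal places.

CIF value: CHF 242455.41

CIF = FOB price + freight + insurance
CIF = 235607.13 + 6793.12 + 55.16 = 242455.41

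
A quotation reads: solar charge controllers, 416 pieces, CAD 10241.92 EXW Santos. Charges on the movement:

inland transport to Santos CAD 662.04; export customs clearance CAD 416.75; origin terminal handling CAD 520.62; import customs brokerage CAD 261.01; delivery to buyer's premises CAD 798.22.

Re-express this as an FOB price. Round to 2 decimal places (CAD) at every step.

FOB price: CAD 11841.33

Not relevant to the conversion: brokerage, delivery — on the buyer under both terms; not part of either seller's price.
From EXW to FOB, the seller additionally bears: inland to port, export clearance, origin terminal.
FOB price = 10241.92 + 662.04 + 416.75 + 520.62 = 11841.33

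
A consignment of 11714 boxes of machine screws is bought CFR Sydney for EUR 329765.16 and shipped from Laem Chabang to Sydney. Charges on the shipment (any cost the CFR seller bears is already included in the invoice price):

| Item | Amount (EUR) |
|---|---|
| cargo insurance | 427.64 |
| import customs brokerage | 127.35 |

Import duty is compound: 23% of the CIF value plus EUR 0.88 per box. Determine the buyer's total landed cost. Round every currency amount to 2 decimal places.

CFR: the seller pays costs through ocean freight to the destination port, but not insurance.
CIF value = CFR price + insurance = 329765.16 + 427.64 = 330192.80
Ad valorem component: 330192.80 × 23% = 75944.34
Specific component: 11714 × 0.88 = 10308.32
Import duty = 75944.34 + 10308.32 = 86252.66
Buyer bears: insurance 427.64 + brokerage 127.35 + duty 86252.66 = 86807.65
Landed cost = invoice 329765.16 + 86807.65 = 416572.81

Total landed cost: EUR 416572.81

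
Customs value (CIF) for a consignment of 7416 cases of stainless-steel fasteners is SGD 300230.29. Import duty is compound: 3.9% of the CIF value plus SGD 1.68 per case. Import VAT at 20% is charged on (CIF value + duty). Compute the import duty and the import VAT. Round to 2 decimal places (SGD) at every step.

Ad valorem component: 300230.29 × 3.9% = 11708.98
Specific component: 7416 × 1.68 = 12458.88
Import duty = 11708.98 + 12458.88 = 24167.86
VAT base = CIF + duty = 300230.29 + 24167.86 = 324398.15
Import VAT = 324398.15 × 20% = 64879.63

Import duty: SGD 24167.86; import VAT: SGD 64879.63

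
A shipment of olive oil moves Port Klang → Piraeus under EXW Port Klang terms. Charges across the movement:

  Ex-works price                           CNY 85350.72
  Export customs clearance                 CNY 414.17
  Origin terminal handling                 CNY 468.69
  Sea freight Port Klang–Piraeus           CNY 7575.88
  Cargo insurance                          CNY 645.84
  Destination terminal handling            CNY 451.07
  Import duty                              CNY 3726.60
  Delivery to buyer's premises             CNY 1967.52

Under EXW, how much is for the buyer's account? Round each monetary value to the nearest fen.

Buyer's account: CNY 15249.77

EXW: the seller makes goods available at their premises; the buyer bears all onward costs.
Seller's account: goods 85350.72 = 85350.72
Buyer's account: export clearance 414.17 + origin terminal 468.69 + freight 7575.88 + insurance 645.84 + destination terminal 451.07 + duty 3726.60 + delivery 1967.52 = 15249.77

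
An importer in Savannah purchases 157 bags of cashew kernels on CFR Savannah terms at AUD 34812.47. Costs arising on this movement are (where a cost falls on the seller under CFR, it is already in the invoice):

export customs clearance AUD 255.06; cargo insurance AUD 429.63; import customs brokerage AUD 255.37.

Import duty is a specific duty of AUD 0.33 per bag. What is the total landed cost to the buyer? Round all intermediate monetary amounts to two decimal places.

Total landed cost: AUD 35549.28

CFR: the seller pays costs through ocean freight to the destination port, but not insurance.
Already in the invoice (seller's account under CFR): export clearance — exclude.
CIF value = CFR price + insurance = 34812.47 + 429.63 = 35242.10
Import duty = 157 × 0.33 = 51.81
Buyer bears: insurance 429.63 + brokerage 255.37 + duty 51.81 = 736.81
Landed cost = invoice 34812.47 + 736.81 = 35549.28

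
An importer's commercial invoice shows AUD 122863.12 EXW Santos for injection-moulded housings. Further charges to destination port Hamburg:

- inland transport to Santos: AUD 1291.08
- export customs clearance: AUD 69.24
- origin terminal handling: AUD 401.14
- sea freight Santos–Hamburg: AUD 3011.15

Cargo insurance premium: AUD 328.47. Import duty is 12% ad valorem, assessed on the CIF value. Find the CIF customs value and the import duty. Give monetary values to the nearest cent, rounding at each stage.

CIF = EXW price + pre-shipment costs + freight + insurance
CIF = 122863.12 + 1291.08 + 69.24 + 401.14 + 3011.15 + 328.47 = 127964.20
Import duty = 127964.20 × 12% = 15355.70

CIF value: AUD 127964.20; import duty: AUD 15355.70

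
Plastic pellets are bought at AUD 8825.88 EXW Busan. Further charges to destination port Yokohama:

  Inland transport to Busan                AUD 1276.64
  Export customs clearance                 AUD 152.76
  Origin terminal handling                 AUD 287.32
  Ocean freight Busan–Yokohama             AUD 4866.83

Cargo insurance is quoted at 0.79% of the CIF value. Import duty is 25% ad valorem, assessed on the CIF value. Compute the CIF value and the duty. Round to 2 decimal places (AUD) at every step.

Let C be the CIF value. C = EXW price + pre-shipment costs + freight + 0.79% × C
C − 0.79% × C = 8825.88 + 1276.64 + 152.76 + 287.32 + 4866.83
0.9921 × C = 15409.43
C = 15409.43 / 0.9921 = 15532.13
Insurance premium = 0.79% × 15532.13 = 122.70
Import duty = 15532.13 × 25% = 3883.03

CIF value: AUD 15532.13; import duty: AUD 3883.03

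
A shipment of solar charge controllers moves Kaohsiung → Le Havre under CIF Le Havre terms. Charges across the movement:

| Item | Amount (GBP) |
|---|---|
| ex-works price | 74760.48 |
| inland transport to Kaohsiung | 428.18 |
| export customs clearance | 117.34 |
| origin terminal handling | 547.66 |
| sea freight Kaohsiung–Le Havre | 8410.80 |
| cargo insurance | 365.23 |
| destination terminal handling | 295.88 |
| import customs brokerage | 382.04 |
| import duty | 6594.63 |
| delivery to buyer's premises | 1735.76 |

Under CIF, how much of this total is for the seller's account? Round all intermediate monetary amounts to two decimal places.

CIF: the seller pays costs through ocean freight and marine insurance to the destination port.
Seller's account: goods 74760.48 + inland to port 428.18 + export clearance 117.34 + origin terminal 547.66 + freight 8410.80 + insurance 365.23 = 84629.69
Buyer's account: destination terminal 295.88 + brokerage 382.04 + duty 6594.63 + delivery 1735.76 = 9008.31

Seller's account: GBP 84629.69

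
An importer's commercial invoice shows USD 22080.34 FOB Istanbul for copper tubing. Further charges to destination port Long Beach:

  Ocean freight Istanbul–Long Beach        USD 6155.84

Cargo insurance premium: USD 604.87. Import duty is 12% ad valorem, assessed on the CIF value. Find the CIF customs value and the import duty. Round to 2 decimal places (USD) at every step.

CIF value: USD 28841.05; import duty: USD 3460.93

CIF = FOB price + freight + insurance
CIF = 22080.34 + 6155.84 + 604.87 = 28841.05
Import duty = 28841.05 × 12% = 3460.93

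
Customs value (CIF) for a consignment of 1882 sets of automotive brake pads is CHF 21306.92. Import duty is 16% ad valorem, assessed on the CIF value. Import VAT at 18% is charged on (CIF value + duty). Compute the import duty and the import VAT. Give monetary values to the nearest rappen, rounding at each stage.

Import duty: CHF 3409.11; import VAT: CHF 4448.89

Import duty = 21306.92 × 16% = 3409.11
VAT base = CIF + duty = 21306.92 + 3409.11 = 24716.03
Import VAT = 24716.03 × 18% = 4448.89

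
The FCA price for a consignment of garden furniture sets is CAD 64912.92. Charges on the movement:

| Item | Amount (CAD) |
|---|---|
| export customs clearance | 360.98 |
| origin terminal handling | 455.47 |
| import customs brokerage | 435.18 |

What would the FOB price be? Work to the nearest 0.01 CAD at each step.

Not relevant to the conversion: export clearance — on the seller under both FCA and FOB; already in the FCA price and stays in the FOB price. brokerage — on the buyer under both terms; not part of either seller's price.
From FCA to FOB, the seller additionally bears: origin terminal.
FOB price = 64912.92 + 455.47 = 65368.39

FOB price: CAD 65368.39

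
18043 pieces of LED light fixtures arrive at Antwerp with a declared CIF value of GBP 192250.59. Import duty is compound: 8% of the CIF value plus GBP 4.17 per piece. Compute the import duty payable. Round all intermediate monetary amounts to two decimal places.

Ad valorem component: 192250.59 × 8% = 15380.05
Specific component: 18043 × 4.17 = 75239.31
Import duty = 15380.05 + 75239.31 = 90619.36

Import duty: GBP 90619.36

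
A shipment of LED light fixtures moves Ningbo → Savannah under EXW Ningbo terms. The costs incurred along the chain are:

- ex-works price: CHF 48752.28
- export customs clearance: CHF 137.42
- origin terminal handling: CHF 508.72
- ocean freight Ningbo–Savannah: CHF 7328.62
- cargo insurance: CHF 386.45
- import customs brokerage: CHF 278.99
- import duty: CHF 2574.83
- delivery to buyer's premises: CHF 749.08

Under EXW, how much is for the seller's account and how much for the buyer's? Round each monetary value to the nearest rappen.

Seller: CHF 48752.28; buyer: CHF 11964.11

EXW: the seller makes goods available at their premises; the buyer bears all onward costs.
Seller's account: goods 48752.28 = 48752.28
Buyer's account: export clearance 137.42 + origin terminal 508.72 + freight 7328.62 + insurance 386.45 + brokerage 278.99 + duty 2574.83 + delivery 749.08 = 11964.11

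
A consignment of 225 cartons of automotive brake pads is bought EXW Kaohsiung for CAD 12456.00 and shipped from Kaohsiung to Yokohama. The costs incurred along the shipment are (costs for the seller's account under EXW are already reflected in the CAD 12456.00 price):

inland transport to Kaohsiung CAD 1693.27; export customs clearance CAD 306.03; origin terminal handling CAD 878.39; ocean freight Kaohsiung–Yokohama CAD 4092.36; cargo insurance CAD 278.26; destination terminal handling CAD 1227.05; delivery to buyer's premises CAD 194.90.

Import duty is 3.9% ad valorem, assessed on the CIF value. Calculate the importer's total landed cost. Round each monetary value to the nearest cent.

EXW: the seller makes goods available at their premises; the buyer bears all onward costs.
CIF value = EXW price + inland to port + export clearance + origin terminal + freight + insurance = 12456.00 + 1693.27 + 306.03 + 878.39 + 4092.36 + 278.26 = 19704.31
Import duty = 19704.31 × 3.9% = 768.47
Buyer bears: inland to port 1693.27 + export clearance 306.03 + origin terminal 878.39 + freight 4092.36 + insurance 278.26 + destination terminal 1227.05 + delivery 194.90 + duty 768.47 = 9438.73
Landed cost = invoice 12456.00 + 9438.73 = 21894.73

Total landed cost: CAD 21894.73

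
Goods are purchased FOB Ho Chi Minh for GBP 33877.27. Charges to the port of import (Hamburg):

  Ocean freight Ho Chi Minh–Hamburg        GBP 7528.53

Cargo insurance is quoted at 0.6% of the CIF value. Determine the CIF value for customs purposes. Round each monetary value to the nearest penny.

CIF value: GBP 41655.73

Let C be the CIF value. C = FOB price + freight + 0.6% × C
C − 0.6% × C = 33877.27 + 7528.53
0.994 × C = 41405.80
C = 41405.80 / 0.994 = 41655.73
Insurance premium = 0.6% × 41655.73 = 249.93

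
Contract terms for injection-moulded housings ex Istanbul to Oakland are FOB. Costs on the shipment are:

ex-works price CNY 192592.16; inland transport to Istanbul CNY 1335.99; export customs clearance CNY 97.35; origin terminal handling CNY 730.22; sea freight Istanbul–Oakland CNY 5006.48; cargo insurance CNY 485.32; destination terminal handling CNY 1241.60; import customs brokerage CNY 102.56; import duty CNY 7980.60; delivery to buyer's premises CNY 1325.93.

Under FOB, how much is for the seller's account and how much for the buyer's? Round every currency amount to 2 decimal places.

FOB: the seller bears costs until goods are on board at the origin port; the buyer bears freight, insurance and all costs thereafter.
Seller's account: goods 192592.16 + inland to port 1335.99 + export clearance 97.35 + origin terminal 730.22 = 194755.72
Buyer's account: freight 5006.48 + insurance 485.32 + destination terminal 1241.60 + brokerage 102.56 + duty 7980.60 + delivery 1325.93 = 16142.49

Seller: CNY 194755.72; buyer: CNY 16142.49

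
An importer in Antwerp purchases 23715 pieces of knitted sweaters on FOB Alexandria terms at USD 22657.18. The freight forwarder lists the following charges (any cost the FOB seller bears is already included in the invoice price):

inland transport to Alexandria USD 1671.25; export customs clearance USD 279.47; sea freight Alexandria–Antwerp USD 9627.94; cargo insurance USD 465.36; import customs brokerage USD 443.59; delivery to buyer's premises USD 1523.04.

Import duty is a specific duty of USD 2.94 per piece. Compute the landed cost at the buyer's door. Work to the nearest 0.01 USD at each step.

Total landed cost: USD 104439.21

FOB: the seller bears costs until goods are on board at the origin port; the buyer bears freight, insurance and all costs thereafter.
Already in the invoice (seller's account under FOB): inland to port, export clearance — exclude.
CIF value = FOB price + freight + insurance = 22657.18 + 9627.94 + 465.36 = 32750.48
Import duty = 23715 × 2.94 = 69722.10
Buyer bears: freight 9627.94 + insurance 465.36 + brokerage 443.59 + delivery 1523.04 + duty 69722.10 = 81782.03
Landed cost = invoice 22657.18 + 81782.03 = 104439.21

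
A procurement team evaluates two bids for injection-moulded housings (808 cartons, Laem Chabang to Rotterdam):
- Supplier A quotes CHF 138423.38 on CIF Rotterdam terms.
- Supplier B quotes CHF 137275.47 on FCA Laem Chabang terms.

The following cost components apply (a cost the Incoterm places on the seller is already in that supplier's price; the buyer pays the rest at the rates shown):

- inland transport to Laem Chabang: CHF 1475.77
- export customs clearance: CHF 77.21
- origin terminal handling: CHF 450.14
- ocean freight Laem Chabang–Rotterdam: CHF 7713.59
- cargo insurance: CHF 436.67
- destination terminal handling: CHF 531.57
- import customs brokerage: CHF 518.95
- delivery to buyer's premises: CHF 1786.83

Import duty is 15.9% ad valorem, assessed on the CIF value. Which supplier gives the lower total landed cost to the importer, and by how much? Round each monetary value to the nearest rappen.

Supplier A is cheaper by CHF 8637.43

Supplier A (CIF):
The CIF price already equals the CIF value: 138423.38
Import duty = 138423.38 × 15.9% = 22009.32
Buyer bears (A): 531.57 + 518.95 + 1786.83 = 2837.35
Landed cost (A) = invoice 138423.38 + 2837.35 + duty 22009.32 = 163270.05
Supplier B (FCA):
CIF value = FCA price + origin terminal + freight + insurance = 137275.47 + 450.14 + 7713.59 + 436.67 = 145875.87
Import duty = 145875.87 × 15.9% = 23194.26
Buyer bears (B): 450.14 + 7713.59 + 436.67 + 531.57 + 518.95 + 1786.83 = 11437.75
Landed cost (B) = invoice 137275.47 + 11437.75 + duty 23194.26 = 171907.48
Difference = |163270.05 − 171907.48| = 8637.43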